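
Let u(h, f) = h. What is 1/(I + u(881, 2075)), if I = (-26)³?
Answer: -1/16695 ≈ -5.9898e-5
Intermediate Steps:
I = -17576
1/(I + u(881, 2075)) = 1/(-17576 + 881) = 1/(-16695) = -1/16695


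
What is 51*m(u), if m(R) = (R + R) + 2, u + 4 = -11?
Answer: -1428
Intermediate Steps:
u = -15 (u = -4 - 11 = -15)
m(R) = 2 + 2*R (m(R) = 2*R + 2 = 2 + 2*R)
51*m(u) = 51*(2 + 2*(-15)) = 51*(2 - 30) = 51*(-28) = -1428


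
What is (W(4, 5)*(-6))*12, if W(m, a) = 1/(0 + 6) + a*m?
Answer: -1452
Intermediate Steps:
W(m, a) = ⅙ + a*m (W(m, a) = 1/6 + a*m = ⅙ + a*m)
(W(4, 5)*(-6))*12 = ((⅙ + 5*4)*(-6))*12 = ((⅙ + 20)*(-6))*12 = ((121/6)*(-6))*12 = -121*12 = -1452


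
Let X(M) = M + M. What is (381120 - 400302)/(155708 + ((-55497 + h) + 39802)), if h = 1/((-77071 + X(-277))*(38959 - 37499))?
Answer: -2173944015000/15868023322499 ≈ -0.13700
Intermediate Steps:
X(M) = 2*M
h = -1/113332500 (h = 1/((-77071 + 2*(-277))*(38959 - 37499)) = 1/((-77071 - 554)*1460) = 1/(-77625*1460) = 1/(-113332500) = -1/113332500 ≈ -8.8236e-9)
(381120 - 400302)/(155708 + ((-55497 + h) + 39802)) = (381120 - 400302)/(155708 + ((-55497 - 1/113332500) + 39802)) = -19182/(155708 + (-6289613752501/113332500 + 39802)) = -19182/(155708 - 1778753587501/113332500) = -19182/15868023322499/113332500 = -19182*113332500/15868023322499 = -2173944015000/15868023322499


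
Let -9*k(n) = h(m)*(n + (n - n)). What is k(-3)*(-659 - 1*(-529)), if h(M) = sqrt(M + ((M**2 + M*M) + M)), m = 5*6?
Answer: -260*sqrt(465)/3 ≈ -1868.9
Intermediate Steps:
m = 30
h(M) = sqrt(2*M + 2*M**2) (h(M) = sqrt(M + ((M**2 + M**2) + M)) = sqrt(M + (2*M**2 + M)) = sqrt(M + (M + 2*M**2)) = sqrt(2*M + 2*M**2))
k(n) = -2*n*sqrt(465)/9 (k(n) = -sqrt(2)*sqrt(30*(1 + 30))*(n + (n - n))/9 = -sqrt(2)*sqrt(30*31)*(n + 0)/9 = -sqrt(2)*sqrt(930)*n/9 = -2*sqrt(465)*n/9 = -2*n*sqrt(465)/9)
k(-3)*(-659 - 1*(-529)) = (-2/9*(-3)*sqrt(465))*(-659 - 1*(-529)) = (2*sqrt(465)/3)*(-659 + 529) = (2*sqrt(465)/3)*(-130) = -260*sqrt(465)/3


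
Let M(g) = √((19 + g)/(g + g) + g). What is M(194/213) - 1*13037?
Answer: -13037 + √20218957905/41322 ≈ -13034.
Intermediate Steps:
M(g) = √(g + (19 + g)/(2*g)) (M(g) = √((19 + g)/((2*g)) + g) = √((19 + g)*(1/(2*g)) + g) = √((19 + g)/(2*g) + g) = √(g + (19 + g)/(2*g)))
M(194/213) - 1*13037 = √(2 + 4*(194/213) + 38/((194/213)))/2 - 1*13037 = √(2 + 4*(194*(1/213)) + 38/((194*(1/213))))/2 - 13037 = √(2 + 4*(194/213) + 38/(194/213))/2 - 13037 = √(2 + 776/213 + 38*(213/194))/2 - 13037 = √(2 + 776/213 + 4047/97)/2 - 13037 = √(978605/20661)/2 - 13037 = (√20218957905/20661)/2 - 13037 = √20218957905/41322 - 13037 = -13037 + √20218957905/41322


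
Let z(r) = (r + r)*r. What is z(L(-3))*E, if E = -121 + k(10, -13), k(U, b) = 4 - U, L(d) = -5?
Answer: -6350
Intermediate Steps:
z(r) = 2*r² (z(r) = (2*r)*r = 2*r²)
E = -127 (E = -121 + (4 - 1*10) = -121 + (4 - 10) = -121 - 6 = -127)
z(L(-3))*E = (2*(-5)²)*(-127) = (2*25)*(-127) = 50*(-127) = -6350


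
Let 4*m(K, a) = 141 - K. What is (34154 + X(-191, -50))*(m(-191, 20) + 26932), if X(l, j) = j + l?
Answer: 916159695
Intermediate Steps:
m(K, a) = 141/4 - K/4 (m(K, a) = (141 - K)/4 = 141/4 - K/4)
(34154 + X(-191, -50))*(m(-191, 20) + 26932) = (34154 + (-50 - 191))*((141/4 - ¼*(-191)) + 26932) = (34154 - 241)*((141/4 + 191/4) + 26932) = 33913*(83 + 26932) = 33913*27015 = 916159695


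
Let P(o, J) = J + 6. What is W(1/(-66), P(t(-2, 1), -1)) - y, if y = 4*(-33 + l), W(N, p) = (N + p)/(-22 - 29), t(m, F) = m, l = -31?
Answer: 861367/3366 ≈ 255.90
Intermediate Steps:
P(o, J) = 6 + J
W(N, p) = -N/51 - p/51 (W(N, p) = (N + p)/(-51) = (N + p)*(-1/51) = -N/51 - p/51)
y = -256 (y = 4*(-33 - 31) = 4*(-64) = -256)
W(1/(-66), P(t(-2, 1), -1)) - y = (-1/51/(-66) - (6 - 1)/51) - 1*(-256) = (-1/51*(-1/66) - 1/51*5) + 256 = (1/3366 - 5/51) + 256 = -329/3366 + 256 = 861367/3366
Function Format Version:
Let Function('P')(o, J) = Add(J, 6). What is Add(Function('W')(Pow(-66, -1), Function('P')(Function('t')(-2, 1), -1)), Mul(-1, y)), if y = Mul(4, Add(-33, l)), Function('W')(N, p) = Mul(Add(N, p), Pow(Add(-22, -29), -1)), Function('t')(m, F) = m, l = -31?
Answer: Rational(861367, 3366) ≈ 255.90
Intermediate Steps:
Function('P')(o, J) = Add(6, J)
Function('W')(N, p) = Add(Mul(Rational(-1, 51), N), Mul(Rational(-1, 51), p)) (Function('W')(N, p) = Mul(Add(N, p), Pow(-51, -1)) = Mul(Add(N, p), Rational(-1, 51)) = Add(Mul(Rational(-1, 51), N), Mul(Rational(-1, 51), p)))
y = -256 (y = Mul(4, Add(-33, -31)) = Mul(4, -64) = -256)
Add(Function('W')(Pow(-66, -1), Function('P')(Function('t')(-2, 1), -1)), Mul(-1, y)) = Add(Add(Mul(Rational(-1, 51), Pow(-66, -1)), Mul(Rational(-1, 51), Add(6, -1))), Mul(-1, -256)) = Add(Add(Mul(Rational(-1, 51), Rational(-1, 66)), Mul(Rational(-1, 51), 5)), 256) = Add(Add(Rational(1, 3366), Rational(-5, 51)), 256) = Add(Rational(-329, 3366), 256) = Rational(861367, 3366)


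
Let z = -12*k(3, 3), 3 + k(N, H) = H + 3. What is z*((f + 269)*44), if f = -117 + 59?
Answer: -334224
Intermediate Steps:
f = -58
k(N, H) = H (k(N, H) = -3 + (H + 3) = -3 + (3 + H) = H)
z = -36 (z = -12*3 = -36)
z*((f + 269)*44) = -36*(-58 + 269)*44 = -7596*44 = -36*9284 = -334224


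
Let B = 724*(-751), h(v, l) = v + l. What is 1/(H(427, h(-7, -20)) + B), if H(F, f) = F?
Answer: -1/543297 ≈ -1.8406e-6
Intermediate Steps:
h(v, l) = l + v
B = -543724
1/(H(427, h(-7, -20)) + B) = 1/(427 - 543724) = 1/(-543297) = -1/543297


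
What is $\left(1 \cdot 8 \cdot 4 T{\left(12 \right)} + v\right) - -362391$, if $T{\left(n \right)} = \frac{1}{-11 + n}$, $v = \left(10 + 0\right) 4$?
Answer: $362463$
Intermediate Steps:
$v = 40$ ($v = 10 \cdot 4 = 40$)
$\left(1 \cdot 8 \cdot 4 T{\left(12 \right)} + v\right) - -362391 = \left(\frac{1 \cdot 8 \cdot 4}{-11 + 12} + 40\right) - -362391 = \left(\frac{8 \cdot 4}{1} + 40\right) + 362391 = \left(32 \cdot 1 + 40\right) + 362391 = \left(32 + 40\right) + 362391 = 72 + 362391 = 362463$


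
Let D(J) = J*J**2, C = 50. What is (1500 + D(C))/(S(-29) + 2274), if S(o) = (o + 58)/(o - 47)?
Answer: 1922800/34559 ≈ 55.638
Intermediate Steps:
D(J) = J**3
S(o) = (58 + o)/(-47 + o)
(1500 + D(C))/(S(-29) + 2274) = (1500 + 50**3)/((58 - 29)/(-47 - 29) + 2274) = (1500 + 125000)/(29/(-76) + 2274) = 126500/(-1/76*29 + 2274) = 126500/(-29/76 + 2274) = 126500/(172795/76) = 126500*(76/172795) = 1922800/34559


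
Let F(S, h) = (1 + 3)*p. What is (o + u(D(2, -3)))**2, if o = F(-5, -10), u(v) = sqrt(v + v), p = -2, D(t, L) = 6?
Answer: 76 - 32*sqrt(3) ≈ 20.574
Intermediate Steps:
u(v) = sqrt(2)*sqrt(v) (u(v) = sqrt(2*v) = sqrt(2)*sqrt(v))
F(S, h) = -8 (F(S, h) = (1 + 3)*(-2) = 4*(-2) = -8)
o = -8
(o + u(D(2, -3)))**2 = (-8 + sqrt(2)*sqrt(6))**2 = (-8 + 2*sqrt(3))**2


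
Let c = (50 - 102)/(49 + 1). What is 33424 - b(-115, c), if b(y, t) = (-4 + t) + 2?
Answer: 835676/25 ≈ 33427.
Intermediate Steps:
c = -26/25 (c = -52/50 = -52*1/50 = -26/25 ≈ -1.0400)
b(y, t) = -2 + t
33424 - b(-115, c) = 33424 - (-2 - 26/25) = 33424 - 1*(-76/25) = 33424 + 76/25 = 835676/25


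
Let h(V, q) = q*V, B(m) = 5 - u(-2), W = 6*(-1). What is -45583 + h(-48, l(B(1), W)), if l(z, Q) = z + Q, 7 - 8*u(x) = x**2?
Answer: -45517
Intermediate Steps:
W = -6
u(x) = 7/8 - x**2/8
B(m) = 37/8 (B(m) = 5 - (7/8 - 1/8*(-2)**2) = 5 - (7/8 - 1/8*4) = 5 - (7/8 - 1/2) = 5 - 1*3/8 = 5 - 3/8 = 37/8)
l(z, Q) = Q + z
h(V, q) = V*q
-45583 + h(-48, l(B(1), W)) = -45583 - 48*(-6 + 37/8) = -45583 - 48*(-11/8) = -45583 + 66 = -45517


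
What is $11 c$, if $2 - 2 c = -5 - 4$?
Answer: $\frac{121}{2} \approx 60.5$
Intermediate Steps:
$c = \frac{11}{2}$ ($c = 1 - \frac{-5 - 4}{2} = 1 - - \frac{9}{2} = 1 + \frac{9}{2} = \frac{11}{2} \approx 5.5$)
$11 c = 11 \cdot \frac{11}{2} = \frac{121}{2}$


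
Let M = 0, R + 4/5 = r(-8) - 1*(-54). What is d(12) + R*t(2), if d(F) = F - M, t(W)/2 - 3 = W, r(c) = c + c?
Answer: 384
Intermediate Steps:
r(c) = 2*c
t(W) = 6 + 2*W
R = 186/5 (R = -⅘ + (2*(-8) - 1*(-54)) = -⅘ + (-16 + 54) = -⅘ + 38 = 186/5 ≈ 37.200)
d(F) = F (d(F) = F - 1*0 = F + 0 = F)
d(12) + R*t(2) = 12 + 186*(6 + 2*2)/5 = 12 + 186*(6 + 4)/5 = 12 + (186/5)*10 = 12 + 372 = 384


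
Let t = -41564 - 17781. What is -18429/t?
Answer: 18429/59345 ≈ 0.31054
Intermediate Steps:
t = -59345
-18429/t = -18429/(-59345) = -18429*(-1/59345) = 18429/59345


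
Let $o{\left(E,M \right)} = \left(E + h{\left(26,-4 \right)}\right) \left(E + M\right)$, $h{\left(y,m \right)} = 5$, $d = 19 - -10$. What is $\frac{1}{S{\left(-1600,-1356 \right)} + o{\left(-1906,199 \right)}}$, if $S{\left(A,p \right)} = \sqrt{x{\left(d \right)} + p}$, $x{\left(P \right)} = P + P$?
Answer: $\frac{3245007}{10530070431347} - \frac{i \sqrt{1298}}{10530070431347} \approx 3.0817 \cdot 10^{-7} - 3.4214 \cdot 10^{-12} i$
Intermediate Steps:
$d = 29$ ($d = 19 + 10 = 29$)
$x{\left(P \right)} = 2 P$
$S{\left(A,p \right)} = \sqrt{58 + p}$ ($S{\left(A,p \right)} = \sqrt{2 \cdot 29 + p} = \sqrt{58 + p}$)
$o{\left(E,M \right)} = \left(5 + E\right) \left(E + M\right)$ ($o{\left(E,M \right)} = \left(E + 5\right) \left(E + M\right) = \left(5 + E\right) \left(E + M\right)$)
$\frac{1}{S{\left(-1600,-1356 \right)} + o{\left(-1906,199 \right)}} = \frac{1}{\sqrt{58 - 1356} + \left(\left(-1906\right)^{2} + 5 \left(-1906\right) + 5 \cdot 199 - 379294\right)} = \frac{1}{\sqrt{-1298} + \left(3632836 - 9530 + 995 - 379294\right)} = \frac{1}{i \sqrt{1298} + 3245007} = \frac{1}{3245007 + i \sqrt{1298}}$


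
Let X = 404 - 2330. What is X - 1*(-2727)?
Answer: 801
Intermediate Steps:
X = -1926
X - 1*(-2727) = -1926 - 1*(-2727) = -1926 + 2727 = 801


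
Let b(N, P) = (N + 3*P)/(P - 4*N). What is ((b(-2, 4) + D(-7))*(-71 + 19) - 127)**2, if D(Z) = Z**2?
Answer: 66504025/9 ≈ 7.3893e+6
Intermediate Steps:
b(N, P) = (N + 3*P)/(P - 4*N)
((b(-2, 4) + D(-7))*(-71 + 19) - 127)**2 = (((-1*(-2) - 3*4)/(-1*4 + 4*(-2)) + (-7)**2)*(-71 + 19) - 127)**2 = (((2 - 12)/(-4 - 8) + 49)*(-52) - 127)**2 = ((-10/(-12) + 49)*(-52) - 127)**2 = ((-1/12*(-10) + 49)*(-52) - 127)**2 = ((5/6 + 49)*(-52) - 127)**2 = ((299/6)*(-52) - 127)**2 = (-7774/3 - 127)**2 = (-8155/3)**2 = 66504025/9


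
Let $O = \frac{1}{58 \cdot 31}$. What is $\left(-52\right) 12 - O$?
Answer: $- \frac{1121953}{1798} \approx -624.0$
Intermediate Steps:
$O = \frac{1}{1798} \approx 0.00055617$
$\left(-52\right) 12 - O = \left(-52\right) 12 - \frac{1}{1798} = -624 - \frac{1}{1798} = - \frac{1121953}{1798}$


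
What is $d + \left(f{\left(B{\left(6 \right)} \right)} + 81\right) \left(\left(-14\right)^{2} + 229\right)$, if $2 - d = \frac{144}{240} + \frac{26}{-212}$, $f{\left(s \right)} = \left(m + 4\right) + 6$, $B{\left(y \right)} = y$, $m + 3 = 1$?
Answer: $\frac{20048057}{530} \approx 37827.0$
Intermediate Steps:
$m = -2$ ($m = -3 + 1 = -2$)
$f{\left(s \right)} = 8$ ($f{\left(s \right)} = \left(-2 + 4\right) + 6 = 2 + 6 = 8$)
$d = \frac{807}{530}$ ($d = 2 - \left(\frac{144}{240} + \frac{26}{-212}\right) = 2 - \left(144 \cdot \frac{1}{240} + 26 \left(- \frac{1}{212}\right)\right) = 2 - \left(\frac{3}{5} - \frac{13}{106}\right) = 2 - \frac{253}{530} = \frac{807}{530} \approx 1.5226$)
$d + \left(f{\left(B{\left(6 \right)} \right)} + 81\right) \left(\left(-14\right)^{2} + 229\right) = \frac{807}{530} + \left(8 + 81\right) \left(\left(-14\right)^{2} + 229\right) = \frac{807}{530} + 89 \left(196 + 229\right) = \frac{807}{530} + 89 \cdot 425 = \frac{807}{530} + 37825 = \frac{20048057}{530}$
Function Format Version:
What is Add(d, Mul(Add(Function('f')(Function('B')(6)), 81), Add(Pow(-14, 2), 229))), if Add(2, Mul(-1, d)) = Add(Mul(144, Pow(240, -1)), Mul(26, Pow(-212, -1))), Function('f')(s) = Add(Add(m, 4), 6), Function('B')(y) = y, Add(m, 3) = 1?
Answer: Rational(20048057, 530) ≈ 37827.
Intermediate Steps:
m = -2 (m = Add(-3, 1) = -2)
Function('f')(s) = 8 (Function('f')(s) = Add(Add(-2, 4), 6) = Add(2, 6) = 8)
d = Rational(807, 530) (d = Add(2, Mul(-1, Add(Mul(144, Pow(240, -1)), Mul(26, Pow(-212, -1))))) = Add(2, Mul(-1, Add(Mul(144, Rational(1, 240)), Mul(26, Rational(-1, 212))))) = Add(2, Mul(-1, Add(Rational(3, 5), Rational(-13, 106)))) = Add(2, Mul(-1, Rational(253, 530))) = Add(2, Rational(-253, 530)) = Rational(807, 530) ≈ 1.5226)
Add(d, Mul(Add(Function('f')(Function('B')(6)), 81), Add(Pow(-14, 2), 229))) = Add(Rational(807, 530), Mul(Add(8, 81), Add(Pow(-14, 2), 229))) = Add(Rational(807, 530), Mul(89, Add(196, 229))) = Add(Rational(807, 530), Mul(89, 425)) = Add(Rational(807, 530), 37825) = Rational(20048057, 530)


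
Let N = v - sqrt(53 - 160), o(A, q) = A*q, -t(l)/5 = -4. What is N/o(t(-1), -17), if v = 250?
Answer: -25/34 + I*sqrt(107)/340 ≈ -0.73529 + 0.030424*I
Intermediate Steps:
t(l) = 20 (t(l) = -5*(-4) = 20)
N = 250 - I*sqrt(107) (N = 250 - sqrt(53 - 160) = 250 - sqrt(-107) = 250 - I*sqrt(107) ≈ 250.0 - 10.344*I)
N/o(t(-1), -17) = (250 - I*sqrt(107))/((20*(-17))) = (250 - I*sqrt(107))/(-340) = (250 - I*sqrt(107))*(-1/340) = -25/34 + I*sqrt(107)/340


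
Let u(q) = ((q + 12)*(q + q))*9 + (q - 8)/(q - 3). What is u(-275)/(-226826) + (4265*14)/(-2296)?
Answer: -41036846879/1292681374 ≈ -31.746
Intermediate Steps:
u(q) = (-8 + q)/(-3 + q) + 18*q*(12 + q) (u(q) = ((12 + q)*(2*q))*9 + (-8 + q)/(-3 + q) = (2*q*(12 + q))*9 + (-8 + q)/(-3 + q) = 18*q*(12 + q) + (-8 + q)/(-3 + q) = (-8 + q)/(-3 + q) + 18*q*(12 + q))
u(-275)/(-226826) + (4265*14)/(-2296) = ((-8 - 647*(-275) + 18*(-275)**3 + 162*(-275)**2)/(-3 - 275))/(-226826) + (4265*14)/(-2296) = ((-8 + 177925 + 18*(-20796875) + 162*75625)/(-278))*(-1/226826) + 59710*(-1/2296) = -(-8 + 177925 - 374343750 + 12251250)/278*(-1/226826) - 4265/164 = -1/278*(-361914583)*(-1/226826) - 4265/164 = (361914583/278)*(-1/226826) - 4265/164 = -361914583/63057628 - 4265/164 = -41036846879/1292681374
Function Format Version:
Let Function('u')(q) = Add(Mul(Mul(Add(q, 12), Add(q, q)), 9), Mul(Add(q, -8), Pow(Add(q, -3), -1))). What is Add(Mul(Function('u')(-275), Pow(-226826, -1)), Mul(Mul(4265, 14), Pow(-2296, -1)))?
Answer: Rational(-41036846879, 1292681374) ≈ -31.746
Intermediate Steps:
Function('u')(q) = Add(Mul(Pow(Add(-3, q), -1), Add(-8, q)), Mul(18, q, Add(12, q))) (Function('u')(q) = Add(Mul(Mul(Add(12, q), Mul(2, q)), 9), Mul(Add(-8, q), Pow(Add(-3, q), -1))) = Add(Mul(Mul(2, q, Add(12, q)), 9), Mul(Pow(Add(-3, q), -1), Add(-8, q))) = Add(Mul(18, q, Add(12, q)), Mul(Pow(Add(-3, q), -1), Add(-8, q))) = Add(Mul(Pow(Add(-3, q), -1), Add(-8, q)), Mul(18, q, Add(12, q))))
Add(Mul(Function('u')(-275), Pow(-226826, -1)), Mul(Mul(4265, 14), Pow(-2296, -1))) = Add(Mul(Mul(Pow(Add(-3, -275), -1), Add(-8, Mul(-647, -275), Mul(18, Pow(-275, 3)), Mul(162, Pow(-275, 2)))), Pow(-226826, -1)), Mul(Mul(4265, 14), Pow(-2296, -1))) = Add(Mul(Mul(Pow(-278, -1), Add(-8, 177925, Mul(18, -20796875), Mul(162, 75625))), Rational(-1, 226826)), Mul(59710, Rational(-1, 2296))) = Add(Mul(Mul(Rational(-1, 278), Add(-8, 177925, -374343750, 12251250)), Rational(-1, 226826)), Rational(-4265, 164)) = Add(Mul(Mul(Rational(-1, 278), -361914583), Rational(-1, 226826)), Rational(-4265, 164)) = Add(Mul(Rational(361914583, 278), Rational(-1, 226826)), Rational(-4265, 164)) = Add(Rational(-361914583, 63057628), Rational(-4265, 164)) = Rational(-41036846879, 1292681374)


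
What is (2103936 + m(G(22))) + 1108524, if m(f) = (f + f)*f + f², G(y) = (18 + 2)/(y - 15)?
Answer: 157411740/49 ≈ 3.2125e+6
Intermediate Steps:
G(y) = 20/(-15 + y)
m(f) = 3*f² (m(f) = (2*f)*f + f² = 2*f² + f² = 3*f²)
(2103936 + m(G(22))) + 1108524 = (2103936 + 3*(20/(-15 + 22))²) + 1108524 = (2103936 + 3*(20/7)²) + 1108524 = (2103936 + 3*(400/49)) + 1108524 = (2103936 + 1200/49) + 1108524 = 103094064/49 + 1108524 = 157411740/49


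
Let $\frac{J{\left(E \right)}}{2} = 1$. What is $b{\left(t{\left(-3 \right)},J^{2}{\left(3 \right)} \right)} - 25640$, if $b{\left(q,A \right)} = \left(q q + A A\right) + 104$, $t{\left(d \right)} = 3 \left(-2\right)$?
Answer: $-25484$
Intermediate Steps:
$J{\left(E \right)} = 2$ ($J{\left(E \right)} = 2 \cdot 1 = 2$)
$t{\left(d \right)} = -6$
$b{\left(q,A \right)} = 104 + A^{2} + q^{2}$ ($b{\left(q,A \right)} = \left(q^{2} + A^{2}\right) + 104 = \left(A^{2} + q^{2}\right) + 104 = 104 + A^{2} + q^{2}$)
$b{\left(t{\left(-3 \right)},J^{2}{\left(3 \right)} \right)} - 25640 = \left(104 + \left(2^{2}\right)^{2} + \left(-6\right)^{2}\right) - 25640 = \left(104 + 4^{2} + 36\right) - 25640 = \left(104 + 16 + 36\right) - 25640 = 156 - 25640 = -25484$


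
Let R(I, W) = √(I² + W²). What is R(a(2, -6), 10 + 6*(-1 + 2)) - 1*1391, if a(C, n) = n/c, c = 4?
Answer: -1391 + √1033/2 ≈ -1374.9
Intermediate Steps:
a(C, n) = n/4
R(a(2, -6), 10 + 6*(-1 + 2)) - 1*1391 = √(((¼)*(-6))² + (10 + 6*(-1 + 2))²) - 1*1391 = √((-3/2)² + (10 + 6*1)²) - 1391 = √(9/4 + (10 + 6)²) - 1391 = √(9/4 + 16²) - 1391 = √(9/4 + 256) - 1391 = √(1033/4) - 1391 = √1033/2 - 1391 = -1391 + √1033/2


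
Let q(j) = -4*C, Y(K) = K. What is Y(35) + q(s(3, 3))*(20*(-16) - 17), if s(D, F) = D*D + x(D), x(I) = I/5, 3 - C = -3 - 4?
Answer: 13515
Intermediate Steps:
C = 10 (C = 3 - (-3 - 4) = 3 - 1*(-7) = 3 + 7 = 10)
x(I) = I/5 (x(I) = I*(⅕) = I/5)
s(D, F) = D² + D/5 (s(D, F) = D*D + D/5 = D² + D/5)
q(j) = -40 (q(j) = -4*10 = -40)
Y(35) + q(s(3, 3))*(20*(-16) - 17) = 35 - 40*(20*(-16) - 17) = 35 - 40*(-320 - 17) = 35 - 40*(-337) = 35 + 13480 = 13515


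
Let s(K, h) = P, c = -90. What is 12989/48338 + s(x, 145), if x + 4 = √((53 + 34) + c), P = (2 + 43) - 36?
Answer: 448031/48338 ≈ 9.2687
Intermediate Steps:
P = 9 (P = 45 - 36 = 9)
x = -4 + I*√3 (x = -4 + √((53 + 34) - 90) = -4 + √(87 - 90) = -4 + √(-3) = -4 + I*√3 ≈ -4.0 + 1.732*I)
s(K, h) = 9
12989/48338 + s(x, 145) = 12989/48338 + 9 = 448031/48338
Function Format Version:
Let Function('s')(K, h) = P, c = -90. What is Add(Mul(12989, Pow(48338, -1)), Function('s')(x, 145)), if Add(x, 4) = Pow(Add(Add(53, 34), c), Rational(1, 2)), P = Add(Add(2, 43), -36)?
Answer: Rational(448031, 48338) ≈ 9.2687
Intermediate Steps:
P = 9 (P = Add(45, -36) = 9)
x = Add(-4, Mul(I, Pow(3, Rational(1, 2)))) (x = Add(-4, Pow(Add(Add(53, 34), -90), Rational(1, 2))) = Add(-4, Pow(Add(87, -90), Rational(1, 2))) = Add(-4, Pow(-3, Rational(1, 2))) = Add(-4, Mul(I, Pow(3, Rational(1, 2)))) ≈ Add(-4.0000, Mul(1.7320, I)))
Function('s')(K, h) = 9
Add(Mul(12989, Pow(48338, -1)), Function('s')(x, 145)) = Add(Mul(12989, Pow(48338, -1)), 9) = Add(Mul(12989, Rational(1, 48338)), 9) = Add(Rational(12989, 48338), 9) = Rational(448031, 48338)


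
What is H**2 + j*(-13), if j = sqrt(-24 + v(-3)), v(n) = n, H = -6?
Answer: 36 - 39*I*sqrt(3) ≈ 36.0 - 67.55*I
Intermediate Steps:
j = 3*I*sqrt(3) (j = sqrt(-24 - 3) = sqrt(-27) = 3*I*sqrt(3) ≈ 5.1962*I)
H**2 + j*(-13) = (-6)**2 + (3*I*sqrt(3))*(-13) = 36 - 39*I*sqrt(3)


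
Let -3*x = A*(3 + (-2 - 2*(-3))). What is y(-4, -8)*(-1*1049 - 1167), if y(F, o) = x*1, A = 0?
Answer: 0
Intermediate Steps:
x = 0 (x = -0*(3 + (-2 - 2*(-3))) = -0*(3 + (-2 + 6)) = -0*(3 + 4) = -0*7 = -1/3*0 = 0)
y(F, o) = 0 (y(F, o) = 0*1 = 0)
y(-4, -8)*(-1*1049 - 1167) = 0*(-1*1049 - 1167) = 0*(-1049 - 1167) = 0*(-2216) = 0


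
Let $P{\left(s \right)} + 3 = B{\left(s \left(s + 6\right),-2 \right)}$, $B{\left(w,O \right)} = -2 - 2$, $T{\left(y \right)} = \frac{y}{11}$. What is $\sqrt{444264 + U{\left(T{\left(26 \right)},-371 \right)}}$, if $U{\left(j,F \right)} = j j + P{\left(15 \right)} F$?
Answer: $\frac{3 \sqrt{6007873}}{11} \approx 668.48$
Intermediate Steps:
$T{\left(y \right)} = \frac{y}{11}$ ($T{\left(y \right)} = y \frac{1}{11} = \frac{y}{11}$)
$B{\left(w,O \right)} = -4$
$P{\left(s \right)} = -7$ ($P{\left(s \right)} = -3 - 4 = -7$)
$U{\left(j,F \right)} = j^{2} - 7 F$ ($U{\left(j,F \right)} = j j - 7 F = j^{2} - 7 F$)
$\sqrt{444264 + U{\left(T{\left(26 \right)},-371 \right)}} = \sqrt{444264 + \left(\left(\frac{1}{11} \cdot 26\right)^{2} - -2597\right)} = \sqrt{444264 + \left(\left(\frac{26}{11}\right)^{2} + 2597\right)} = \sqrt{444264 + \left(\frac{676}{121} + 2597\right)} = \sqrt{444264 + \frac{314913}{121}} = \sqrt{\frac{54070857}{121}} = \frac{3 \sqrt{6007873}}{11}$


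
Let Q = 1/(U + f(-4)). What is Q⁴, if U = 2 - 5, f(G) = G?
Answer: 1/2401 ≈ 0.00041649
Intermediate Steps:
U = -3
Q = -⅐ (Q = 1/(-3 - 4) = 1/(-7) = -⅐ ≈ -0.14286)
Q⁴ = (-⅐)⁴ = 1/2401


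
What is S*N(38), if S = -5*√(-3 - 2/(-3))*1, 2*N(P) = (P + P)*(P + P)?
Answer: -14440*I*√21/3 ≈ -22057.0*I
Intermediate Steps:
N(P) = 2*P² (N(P) = ((P + P)*(P + P))/2 = ((2*P)*(2*P))/2 = (4*P²)/2 = 2*P²)
S = -5*I*√21/3 (S = -5*√(-3 - 2*(-⅓))*1 = -5*√(-3 + ⅔)*1 = -5*I*√21/3*1 = -5*I*√21/3 ≈ -7.6376*I)
S*N(38) = (-5*I*√21/3)*(2*38²) = (-5*I*√21/3)*(2*1444) = -5*I*√21/3*2888 = -14440*I*√21/3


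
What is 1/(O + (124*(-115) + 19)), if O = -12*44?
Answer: -1/14769 ≈ -6.7709e-5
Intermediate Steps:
O = -528
1/(O + (124*(-115) + 19)) = 1/(-528 + (124*(-115) + 19)) = 1/(-528 + (-14260 + 19)) = 1/(-528 - 14241) = 1/(-14769) = -1/14769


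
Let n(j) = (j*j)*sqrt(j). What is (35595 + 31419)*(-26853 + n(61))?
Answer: -1799526942 + 249359094*sqrt(61) ≈ 1.4803e+8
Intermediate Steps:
n(j) = j**(5/2) (n(j) = j**2*sqrt(j) = j**(5/2))
(35595 + 31419)*(-26853 + n(61)) = (35595 + 31419)*(-26853 + 61**(5/2)) = 67014*(-26853 + 3721*sqrt(61)) = -1799526942 + 249359094*sqrt(61)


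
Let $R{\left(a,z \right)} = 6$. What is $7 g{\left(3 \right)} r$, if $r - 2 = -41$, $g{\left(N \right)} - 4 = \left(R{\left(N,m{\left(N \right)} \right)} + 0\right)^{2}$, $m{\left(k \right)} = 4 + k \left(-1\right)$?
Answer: $-10920$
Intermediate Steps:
$m{\left(k \right)} = 4 - k$
$g{\left(N \right)} = 40$ ($g{\left(N \right)} = 4 + \left(6 + 0\right)^{2} = 4 + 6^{2} = 4 + 36 = 40$)
$r = -39$ ($r = 2 - 41 = -39$)
$7 g{\left(3 \right)} r = 7 \cdot 40 \left(-39\right) = 280 \left(-39\right) = -10920$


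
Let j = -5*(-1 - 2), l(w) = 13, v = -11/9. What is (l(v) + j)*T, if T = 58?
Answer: 1624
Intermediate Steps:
v = -11/9 (v = -11*⅑ = -11/9 ≈ -1.2222)
j = 15 (j = -5*(-3) = 15)
(l(v) + j)*T = (13 + 15)*58 = 28*58 = 1624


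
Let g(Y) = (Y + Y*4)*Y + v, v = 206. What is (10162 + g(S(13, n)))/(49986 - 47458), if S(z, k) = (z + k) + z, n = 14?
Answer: 574/79 ≈ 7.2658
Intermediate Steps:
S(z, k) = k + 2*z (S(z, k) = (k + z) + z = k + 2*z)
g(Y) = 206 + 5*Y² (g(Y) = (Y + Y*4)*Y + 206 = (Y + 4*Y)*Y + 206 = (5*Y)*Y + 206 = 5*Y² + 206 = 206 + 5*Y²)
(10162 + g(S(13, n)))/(49986 - 47458) = (10162 + (206 + 5*(14 + 2*13)²))/(49986 - 47458) = (10162 + (206 + 5*(14 + 26)²))/2528 = (10162 + (206 + 5*40²))*(1/2528) = (10162 + (206 + 5*1600))*(1/2528) = (10162 + (206 + 8000))*(1/2528) = (10162 + 8206)*(1/2528) = 18368*(1/2528) = 574/79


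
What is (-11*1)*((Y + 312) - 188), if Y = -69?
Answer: -605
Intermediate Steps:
(-11*1)*((Y + 312) - 188) = (-11*1)*((-69 + 312) - 188) = -11*(243 - 188) = -11*55 = -605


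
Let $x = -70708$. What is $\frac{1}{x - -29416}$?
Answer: $- \frac{1}{41292} \approx -2.4218 \cdot 10^{-5}$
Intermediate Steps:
$\frac{1}{x - -29416} = \frac{1}{-70708 - -29416} = \frac{1}{-70708 + \left(-3084 + 32500\right)} = \frac{1}{-70708 + 29416} = \frac{1}{-41292} = - \frac{1}{41292}$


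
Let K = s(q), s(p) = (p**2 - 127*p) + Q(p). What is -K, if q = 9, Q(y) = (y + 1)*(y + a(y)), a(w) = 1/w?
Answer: 8738/9 ≈ 970.89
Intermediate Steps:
Q(y) = (1 + y)*(y + 1/y) (Q(y) = (y + 1)*(y + 1/y) = (1 + y)*(y + 1/y))
s(p) = 1 + 1/p - 126*p + 2*p**2 (s(p) = (p**2 - 127*p) + (1 + p + 1/p + p**2) = 1 + 1/p - 126*p + 2*p**2)
K = -8738/9 (K = 1 + 1/9 - 126*9 + 2*9**2 = 1 + 1/9 - 1134 + 2*81 = 1 + 1/9 - 1134 + 162 = -8738/9 ≈ -970.89)
-K = -1*(-8738/9) = 8738/9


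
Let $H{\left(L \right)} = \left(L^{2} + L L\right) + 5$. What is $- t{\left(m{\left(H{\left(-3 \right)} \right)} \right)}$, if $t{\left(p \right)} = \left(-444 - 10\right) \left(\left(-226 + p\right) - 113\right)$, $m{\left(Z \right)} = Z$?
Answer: $-143464$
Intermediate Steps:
$H{\left(L \right)} = 5 + 2 L^{2}$ ($H{\left(L \right)} = \left(L^{2} + L^{2}\right) + 5 = 2 L^{2} + 5 = 5 + 2 L^{2}$)
$t{\left(p \right)} = 153906 - 454 p$ ($t{\left(p \right)} = - 454 \left(-339 + p\right) = 153906 - 454 p$)
$- t{\left(m{\left(H{\left(-3 \right)} \right)} \right)} = - (153906 - 454 \left(5 + 2 \left(-3\right)^{2}\right)) = - (153906 - 454 \left(5 + 2 \cdot 9\right)) = - (153906 - 454 \left(5 + 18\right)) = - (153906 - 10442) = \left(-1\right) 143464 = -143464$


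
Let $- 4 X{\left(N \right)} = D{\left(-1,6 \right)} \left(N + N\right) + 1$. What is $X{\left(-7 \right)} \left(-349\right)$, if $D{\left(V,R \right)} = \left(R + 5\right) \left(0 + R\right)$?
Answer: $- \frac{322127}{4} \approx -80532.0$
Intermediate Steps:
$D{\left(V,R \right)} = R \left(5 + R\right)$ ($D{\left(V,R \right)} = \left(5 + R\right) R = R \left(5 + R\right)$)
$X{\left(N \right)} = - \frac{1}{4} - 33 N$ ($X{\left(N \right)} = - \frac{6 \left(5 + 6\right) \left(N + N\right) + 1}{4} = - \frac{6 \cdot 11 \cdot 2 N + 1}{4} = - \frac{66 \cdot 2 N + 1}{4} = - \frac{132 N + 1}{4} = - \frac{1 + 132 N}{4} = - \frac{1}{4} - 33 N$)
$X{\left(-7 \right)} \left(-349\right) = \left(- \frac{1}{4} - -231\right) \left(-349\right) = \left(- \frac{1}{4} + 231\right) \left(-349\right) = \frac{923}{4} \left(-349\right) = - \frac{322127}{4}$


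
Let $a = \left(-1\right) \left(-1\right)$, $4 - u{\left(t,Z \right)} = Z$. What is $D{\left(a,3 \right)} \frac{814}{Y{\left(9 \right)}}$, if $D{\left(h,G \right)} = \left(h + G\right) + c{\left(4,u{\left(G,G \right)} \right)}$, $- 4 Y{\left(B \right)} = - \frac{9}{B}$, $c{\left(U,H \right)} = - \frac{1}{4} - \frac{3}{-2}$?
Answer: $17094$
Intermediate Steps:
$u{\left(t,Z \right)} = 4 - Z$
$a = 1$
$c{\left(U,H \right)} = \frac{5}{4}$ ($c{\left(U,H \right)} = \left(-1\right) \frac{1}{4} - - \frac{3}{2} = - \frac{1}{4} + \frac{3}{2} = \frac{5}{4}$)
$Y{\left(B \right)} = \frac{9}{4 B}$ ($Y{\left(B \right)} = - \frac{\left(-9\right) \frac{1}{B}}{4} = \frac{9}{4 B}$)
$D{\left(h,G \right)} = \frac{5}{4} + G + h$ ($D{\left(h,G \right)} = \left(h + G\right) + \frac{5}{4} = \left(G + h\right) + \frac{5}{4} = \frac{5}{4} + G + h$)
$D{\left(a,3 \right)} \frac{814}{Y{\left(9 \right)}} = \left(\frac{5}{4} + 3 + 1\right) \frac{814}{\frac{9}{4} \cdot \frac{1}{9}} = \frac{21 \frac{814}{\frac{9}{4} \cdot \frac{1}{9}}}{4} = \frac{21 \cdot 814 \frac{1}{\frac{1}{4}}}{4} = \frac{21 \cdot 814 \cdot 4}{4} = \frac{21}{4} \cdot 3256 = 17094$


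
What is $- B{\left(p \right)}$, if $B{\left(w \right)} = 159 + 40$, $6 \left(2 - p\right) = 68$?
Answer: $-199$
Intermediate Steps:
$p = - \frac{28}{3}$ ($p = 2 - \frac{34}{3} = - \frac{28}{3} \approx -9.3333$)
$B{\left(w \right)} = 199$
$- B{\left(p \right)} = \left(-1\right) 199 = -199$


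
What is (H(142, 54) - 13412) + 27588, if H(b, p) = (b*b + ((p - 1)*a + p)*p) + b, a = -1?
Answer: 34536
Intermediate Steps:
H(b, p) = b + p + b² (H(b, p) = (b*b + ((p - 1)*(-1) + p)*p) + b = (b² + ((-1 + p)*(-1) + p)*p) + b = (b² + ((1 - p) + p)*p) + b = (b² + 1*p) + b = (b² + p) + b = (p + b²) + b = b + p + b²)
(H(142, 54) - 13412) + 27588 = ((142 + 54 + 142²) - 13412) + 27588 = ((142 + 54 + 20164) - 13412) + 27588 = (20360 - 13412) + 27588 = 6948 + 27588 = 34536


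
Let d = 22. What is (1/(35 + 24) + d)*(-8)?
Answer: -10392/59 ≈ -176.14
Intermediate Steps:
(1/(35 + 24) + d)*(-8) = (1/(35 + 24) + 22)*(-8) = (1/59 + 22)*(-8) = (1299/59)*(-8) = -10392/59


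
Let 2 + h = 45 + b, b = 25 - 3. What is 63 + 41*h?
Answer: 2728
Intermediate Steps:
b = 22
h = 65 (h = -2 + (45 + 22) = -2 + 67 = 65)
63 + 41*h = 63 + 41*65 = 63 + 2665 = 2728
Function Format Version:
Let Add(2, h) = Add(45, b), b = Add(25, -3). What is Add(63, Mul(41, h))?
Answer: 2728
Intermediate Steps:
b = 22
h = 65 (h = Add(-2, Add(45, 22)) = Add(-2, 67) = 65)
Add(63, Mul(41, h)) = Add(63, Mul(41, 65)) = Add(63, 2665) = 2728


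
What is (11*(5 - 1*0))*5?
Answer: 275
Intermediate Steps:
(11*(5 - 1*0))*5 = (11*(5 + 0))*5 = (11*5)*5 = 55*5 = 275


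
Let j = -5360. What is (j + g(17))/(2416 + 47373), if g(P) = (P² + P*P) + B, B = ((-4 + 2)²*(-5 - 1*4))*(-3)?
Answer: -4674/49789 ≈ -0.093876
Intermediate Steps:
B = 108 (B = ((-2)²*(-5 - 4))*(-3) = (4*(-9))*(-3) = -36*(-3) = 108)
g(P) = 108 + 2*P² (g(P) = (P² + P*P) + 108 = (P² + P²) + 108 = 2*P² + 108 = 108 + 2*P²)
(j + g(17))/(2416 + 47373) = (-5360 + (108 + 2*17²))/(2416 + 47373) = (-5360 + (108 + 2*289))/49789 = (-5360 + (108 + 578))*(1/49789) = (-5360 + 686)*(1/49789) = -4674*1/49789 = -4674/49789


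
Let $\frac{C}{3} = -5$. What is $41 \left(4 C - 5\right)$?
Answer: $-2665$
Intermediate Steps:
$C = -15$ ($C = 3 \left(-5\right) = -15$)
$41 \left(4 C - 5\right) = 41 \left(4 \left(-15\right) - 5\right) = 41 \left(-60 - 5\right) = 41 \left(-65\right) = -2665$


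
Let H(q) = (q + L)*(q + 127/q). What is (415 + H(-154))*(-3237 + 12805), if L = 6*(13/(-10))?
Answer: 93807241008/385 ≈ 2.4366e+8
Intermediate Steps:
L = -39/5 (L = 6*(13*(-⅒)) = 6*(-13/10) = -39/5 ≈ -7.8000)
H(q) = (-39/5 + q)*(q + 127/q) (H(q) = (q - 39/5)*(q + 127/q) = (-39/5 + q)*(q + 127/q))
(415 + H(-154))*(-3237 + 12805) = (415 + (127 + (-154)² - 4953/5/(-154) - 39/5*(-154)))*(-3237 + 12805) = (415 + (127 + 23716 - 4953/5*(-1/154) + 6006/5))*9568 = (415 + (127 + 23716 + 4953/770 + 6006/5))*9568 = (415 + 19288987/770)*9568 = (19608537/770)*9568 = 93807241008/385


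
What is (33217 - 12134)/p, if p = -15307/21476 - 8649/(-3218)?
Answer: 728520619372/68243999 ≈ 10675.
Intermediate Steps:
p = 68243999/34554884 (p = -15307*1/21476 - 8649*(-1/3218) = -15307/21476 + 8649/3218 = 68243999/34554884 ≈ 1.9749)
(33217 - 12134)/p = (33217 - 12134)/(68243999/34554884) = 21083*(34554884/68243999) = 728520619372/68243999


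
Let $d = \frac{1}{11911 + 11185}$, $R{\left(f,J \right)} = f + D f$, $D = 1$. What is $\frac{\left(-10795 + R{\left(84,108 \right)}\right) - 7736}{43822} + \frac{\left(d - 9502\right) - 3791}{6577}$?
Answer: $- \frac{8121700259845}{3328333311112} \approx -2.4402$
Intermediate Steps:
$R{\left(f,J \right)} = 2 f$ ($R{\left(f,J \right)} = f + 1 f = f + f = 2 f$)
$d = \frac{1}{23096} \approx 4.3298 \cdot 10^{-5}$
$\frac{\left(-10795 + R{\left(84,108 \right)}\right) - 7736}{43822} + \frac{\left(d - 9502\right) - 3791}{6577} = \frac{\left(-10795 + 2 \cdot 84\right) - 7736}{43822} + \frac{\left(\frac{1}{23096} - 9502\right) - 3791}{6577} = \left(\left(-10795 + 168\right) - 7736\right) \frac{1}{43822} + \left(- \frac{219458191}{23096} - 3791\right) \frac{1}{6577} = \left(-10627 - 7736\right) \frac{1}{43822} - \frac{307015127}{151902392} = \left(-18363\right) \frac{1}{43822} - \frac{307015127}{151902392} = - \frac{18363}{43822} - \frac{307015127}{151902392} = - \frac{8121700259845}{3328333311112}$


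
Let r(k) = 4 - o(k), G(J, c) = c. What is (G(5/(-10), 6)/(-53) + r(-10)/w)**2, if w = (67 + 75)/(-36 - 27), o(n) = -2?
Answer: 109056249/14160169 ≈ 7.7016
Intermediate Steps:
r(k) = 6 (r(k) = 4 - 1*(-2) = 4 + 2 = 6)
w = -142/63 (w = 142/(-63) = 142*(-1/63) = -142/63 ≈ -2.2540)
(G(5/(-10), 6)/(-53) + r(-10)/w)**2 = (6/(-53) + 6/(-142/63))**2 = (6*(-1/53) + 6*(-63/142))**2 = (-6/53 - 189/71)**2 = (-10443/3763)**2 = 109056249/14160169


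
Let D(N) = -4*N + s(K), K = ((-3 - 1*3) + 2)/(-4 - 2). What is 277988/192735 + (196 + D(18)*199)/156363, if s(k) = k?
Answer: 4529875126/3348513645 ≈ 1.3528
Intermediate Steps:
K = ⅔ (K = ((-3 - 3) + 2)/(-6) = (-6 + 2)*(-⅙) = -4*(-⅙) = ⅔ ≈ 0.66667)
D(N) = ⅔ - 4*N (D(N) = -4*N + ⅔ = ⅔ - 4*N)
277988/192735 + (196 + D(18)*199)/156363 = 277988/192735 + (196 + (⅔ - 4*18)*199)/156363 = 277988*(1/192735) + (196 + (⅔ - 72)*199)*(1/156363) = 277988/192735 + (196 - 214/3*199)*(1/156363) = 277988/192735 + (196 - 42586/3)*(1/156363) = 277988/192735 - 41998/3*1/156363 = 277988/192735 - 41998/469089 = 4529875126/3348513645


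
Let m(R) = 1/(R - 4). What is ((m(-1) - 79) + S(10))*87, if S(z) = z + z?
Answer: -25752/5 ≈ -5150.4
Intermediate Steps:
S(z) = 2*z
m(R) = 1/(-4 + R)
((m(-1) - 79) + S(10))*87 = ((1/(-4 - 1) - 79) + 2*10)*87 = ((1/(-5) - 79) + 20)*87 = ((-⅕ - 79) + 20)*87 = (-396/5 + 20)*87 = -296/5*87 = -25752/5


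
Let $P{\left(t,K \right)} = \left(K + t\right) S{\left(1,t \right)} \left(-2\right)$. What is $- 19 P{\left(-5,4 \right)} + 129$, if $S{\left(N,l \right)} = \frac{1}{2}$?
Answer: $110$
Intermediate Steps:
$S{\left(N,l \right)} = \frac{1}{2}$
$P{\left(t,K \right)} = - K - t$ ($P{\left(t,K \right)} = \left(K + t\right) \frac{1}{2} \left(-2\right) = \left(\frac{K}{2} + \frac{t}{2}\right) \left(-2\right) = - K - t$)
$- 19 P{\left(-5,4 \right)} + 129 = - 19 \left(\left(-1\right) 4 - -5\right) + 129 = - 19 \left(-4 + 5\right) + 129 = \left(-19\right) 1 + 129 = -19 + 129 = 110$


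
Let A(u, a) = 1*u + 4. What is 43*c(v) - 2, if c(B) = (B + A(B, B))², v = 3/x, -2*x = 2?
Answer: 170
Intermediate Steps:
x = -1 (x = -½*2 = -1)
A(u, a) = 4 + u (A(u, a) = u + 4 = 4 + u)
v = -3 (v = 3/(-1) = 3*(-1) = -3)
c(B) = (4 + 2*B)² (c(B) = (B + (4 + B))² = (4 + 2*B)²)
43*c(v) - 2 = 43*(4*(2 - 3)²) - 2 = 43*(4*(-1)²) - 2 = 43*(4*1) - 2 = 43*4 - 2 = 172 - 2 = 170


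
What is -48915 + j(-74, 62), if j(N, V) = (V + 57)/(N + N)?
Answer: -7239539/148 ≈ -48916.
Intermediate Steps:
j(N, V) = (57 + V)/(2*N) (j(N, V) = (57 + V)/((2*N)) = (57 + V)*(1/(2*N)) = (57 + V)/(2*N))
-48915 + j(-74, 62) = -48915 + (1/2)*(57 + 62)/(-74) = -48915 + (1/2)*(-1/74)*119 = -48915 - 119/148 = -7239539/148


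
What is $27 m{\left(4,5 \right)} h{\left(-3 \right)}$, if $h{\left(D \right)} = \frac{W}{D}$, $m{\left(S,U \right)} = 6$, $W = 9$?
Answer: $-486$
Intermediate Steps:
$h{\left(D \right)} = \frac{9}{D}$
$27 m{\left(4,5 \right)} h{\left(-3 \right)} = 27 \cdot 6 \frac{9}{-3} = 162 \cdot 9 \left(- \frac{1}{3}\right) = 162 \left(-3\right) = -486$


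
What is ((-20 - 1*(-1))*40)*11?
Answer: -8360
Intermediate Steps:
((-20 - 1*(-1))*40)*11 = ((-20 + 1)*40)*11 = -19*40*11 = -760*11 = -8360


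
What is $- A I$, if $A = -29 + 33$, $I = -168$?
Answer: $672$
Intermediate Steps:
$A = 4$
$- A I = - 4 \left(-168\right) = \left(-1\right) \left(-672\right) = 672$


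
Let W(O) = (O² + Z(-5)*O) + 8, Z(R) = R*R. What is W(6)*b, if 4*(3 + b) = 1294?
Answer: 62177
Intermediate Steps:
b = 641/2 (b = -3 + (¼)*1294 = -3 + 647/2 = 641/2 ≈ 320.50)
Z(R) = R²
W(O) = 8 + O² + 25*O (W(O) = (O² + (-5)²*O) + 8 = (O² + 25*O) + 8 = 8 + O² + 25*O)
W(6)*b = (8 + 6² + 25*6)*(641/2) = (8 + 36 + 150)*(641/2) = 194*(641/2) = 62177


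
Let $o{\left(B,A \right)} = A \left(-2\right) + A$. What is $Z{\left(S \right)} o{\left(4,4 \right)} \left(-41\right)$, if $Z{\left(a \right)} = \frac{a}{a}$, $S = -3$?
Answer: $164$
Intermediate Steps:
$o{\left(B,A \right)} = - A$ ($o{\left(B,A \right)} = - 2 A + A = - A$)
$Z{\left(a \right)} = 1$
$Z{\left(S \right)} o{\left(4,4 \right)} \left(-41\right) = 1 \left(\left(-1\right) 4\right) \left(-41\right) = 1 \left(-4\right) \left(-41\right) = \left(-4\right) \left(-41\right) = 164$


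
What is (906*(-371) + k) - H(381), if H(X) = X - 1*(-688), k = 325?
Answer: -336870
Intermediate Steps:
H(X) = 688 + X (H(X) = X + 688 = 688 + X)
(906*(-371) + k) - H(381) = (906*(-371) + 325) - (688 + 381) = (-336126 + 325) - 1*1069 = -335801 - 1069 = -336870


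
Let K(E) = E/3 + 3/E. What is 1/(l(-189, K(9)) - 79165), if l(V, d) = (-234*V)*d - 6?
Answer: 1/68249 ≈ 1.4652e-5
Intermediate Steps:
K(E) = 3/E + E/3 (K(E) = E*(⅓) + 3/E = E/3 + 3/E = 3/E + E/3)
l(V, d) = -6 - 234*V*d (l(V, d) = -234*V*d - 6 = -6 - 234*V*d)
1/(l(-189, K(9)) - 79165) = 1/((-6 - 234*(-189)*(3/9 + (⅓)*9)) - 79165) = 1/((-6 - 234*(-189)*(3*(⅑) + 3)) - 79165) = 1/((-6 - 234*(-189)*(⅓ + 3)) - 79165) = 1/((-6 - 234*(-189)*10/3) - 79165) = 1/((-6 + 147420) - 79165) = 1/(147414 - 79165) = 1/68249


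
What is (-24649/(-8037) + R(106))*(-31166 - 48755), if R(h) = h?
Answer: -70056430891/8037 ≈ -8.7167e+6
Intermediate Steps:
(-24649/(-8037) + R(106))*(-31166 - 48755) = (-24649/(-8037) + 106)*(-31166 - 48755) = (-24649*(-1/8037) + 106)*(-79921) = (24649/8037 + 106)*(-79921) = (876571/8037)*(-79921) = -70056430891/8037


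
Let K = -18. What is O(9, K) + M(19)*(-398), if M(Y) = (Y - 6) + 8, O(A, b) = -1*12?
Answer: -8370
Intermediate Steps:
O(A, b) = -12
M(Y) = 2 + Y (M(Y) = (-6 + Y) + 8 = 2 + Y)
O(9, K) + M(19)*(-398) = -12 + (2 + 19)*(-398) = -12 + 21*(-398) = -12 - 8358 = -8370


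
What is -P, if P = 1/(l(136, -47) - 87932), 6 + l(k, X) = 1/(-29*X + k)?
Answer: 1499/131819061 ≈ 1.1372e-5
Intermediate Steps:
l(k, X) = -6 + 1/(k - 29*X) (l(k, X) = -6 + 1/(-29*X + k) = -6 + 1/(k - 29*X))
P = -1499/131819061 (P = 1/((-1 - 174*(-47) + 6*136)/(-1*136 + 29*(-47)) - 87932) = 1/((-1 + 8178 + 816)/(-136 - 1363) - 87932) = 1/(8993/(-1499) - 87932) = 1/(-1/1499*8993 - 87932) = 1/(-8993/1499 - 87932) = 1/(-131819061/1499) = -1499/131819061 ≈ -1.1372e-5)
-P = -1*(-1499/131819061) = 1499/131819061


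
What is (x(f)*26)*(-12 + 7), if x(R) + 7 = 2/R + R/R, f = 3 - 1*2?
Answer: 520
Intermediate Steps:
f = 1 (f = 3 - 2 = 1)
x(R) = -6 + 2/R (x(R) = -7 + (2/R + R/R) = -7 + (2/R + 1) = -7 + (1 + 2/R) = -6 + 2/R)
(x(f)*26)*(-12 + 7) = ((-6 + 2/1)*26)*(-12 + 7) = ((-6 + 2*1)*26)*(-5) = ((-6 + 2)*26)*(-5) = -4*26*(-5) = -104*(-5) = 520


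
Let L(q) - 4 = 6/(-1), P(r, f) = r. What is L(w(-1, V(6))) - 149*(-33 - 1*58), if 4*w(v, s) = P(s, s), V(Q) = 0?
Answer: 13557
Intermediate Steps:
w(v, s) = s/4
L(q) = -2 (L(q) = 4 + 6/(-1) = 4 + 6*(-1) = 4 - 6 = -2)
L(w(-1, V(6))) - 149*(-33 - 1*58) = -2 - 149*(-33 - 1*58) = -2 - 149*(-33 - 58) = -2 - 149*(-91) = -2 + 13559 = 13557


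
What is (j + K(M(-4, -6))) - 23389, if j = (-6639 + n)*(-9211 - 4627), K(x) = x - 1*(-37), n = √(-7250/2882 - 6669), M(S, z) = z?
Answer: 91847124 - 1258*I*√13853275414/131 ≈ 9.1847e+7 - 1.1303e+6*I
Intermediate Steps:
n = I*√13853275414/1441 (n = √(-7250*1/2882 - 6669) = √(-3625/1441 - 6669) = √(-9613654/1441) = I*√13853275414/1441 ≈ 81.679*I)
K(x) = 37 + x (K(x) = x + 37 = 37 + x)
j = 91870482 - 1258*I*√13853275414/131 (j = (-6639 + I*√13853275414/1441)*(-9211 - 4627) = (-6639 + I*√13853275414/1441)*(-13838) = 91870482 - 1258*I*√13853275414/131 ≈ 9.187e+7 - 1.1303e+6*I)
(j + K(M(-4, -6))) - 23389 = ((91870482 - 1258*I*√13853275414/131) + (37 - 6)) - 23389 = ((91870482 - 1258*I*√13853275414/131) + 31) - 23389 = (91870513 - 1258*I*√13853275414/131) - 23389 = 91847124 - 1258*I*√13853275414/131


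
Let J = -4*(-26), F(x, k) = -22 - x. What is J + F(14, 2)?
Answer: 68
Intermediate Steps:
J = 104
J + F(14, 2) = 104 + (-22 - 1*14) = 104 + (-22 - 14) = 104 - 36 = 68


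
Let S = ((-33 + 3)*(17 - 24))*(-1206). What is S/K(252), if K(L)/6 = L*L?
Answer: -335/504 ≈ -0.66468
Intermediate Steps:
K(L) = 6*L² (K(L) = 6*(L*L) = 6*L²)
S = -253260 (S = -30*(-7)*(-1206) = 210*(-1206) = -253260)
S/K(252) = -253260/(6*252²) = -253260/(6*63504) = -253260/381024 = -253260*1/381024 = -335/504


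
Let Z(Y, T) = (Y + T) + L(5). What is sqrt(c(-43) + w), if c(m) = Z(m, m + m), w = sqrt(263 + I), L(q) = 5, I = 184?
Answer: sqrt(-124 + sqrt(447)) ≈ 10.142*I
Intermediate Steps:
w = sqrt(447) (w = sqrt(263 + 184) = sqrt(447) ≈ 21.142)
Z(Y, T) = 5 + T + Y (Z(Y, T) = (Y + T) + 5 = (T + Y) + 5 = 5 + T + Y)
c(m) = 5 + 3*m (c(m) = 5 + (m + m) + m = 5 + 2*m + m = 5 + 3*m)
sqrt(c(-43) + w) = sqrt((5 + 3*(-43)) + sqrt(447)) = sqrt((5 - 129) + sqrt(447)) = sqrt(-124 + sqrt(447))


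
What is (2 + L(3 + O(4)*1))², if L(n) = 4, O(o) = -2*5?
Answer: 36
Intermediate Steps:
O(o) = -10
(2 + L(3 + O(4)*1))² = (2 + 4)² = 6² = 36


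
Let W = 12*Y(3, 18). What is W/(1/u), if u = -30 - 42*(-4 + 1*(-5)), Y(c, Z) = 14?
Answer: 58464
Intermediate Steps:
u = 348 (u = -30 - 42*(-4 - 5) = -30 - 42*(-9) = -30 + 378 = 348)
W = 168 (W = 12*14 = 168)
W/(1/u) = 168/(1/348) = 168*348 = 58464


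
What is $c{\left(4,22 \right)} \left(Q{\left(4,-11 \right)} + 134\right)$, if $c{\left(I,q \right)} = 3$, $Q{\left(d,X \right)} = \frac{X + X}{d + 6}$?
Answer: $\frac{1977}{5} \approx 395.4$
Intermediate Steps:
$Q{\left(d,X \right)} = \frac{2 X}{6 + d}$
$c{\left(4,22 \right)} \left(Q{\left(4,-11 \right)} + 134\right) = 3 \left(2 \left(-11\right) \frac{1}{6 + 4} + 134\right) = 3 \left(2 \left(-11\right) \frac{1}{10} + 134\right) = 3 \left(- \frac{11}{5} + 134\right) = 3 \cdot \frac{659}{5} = \frac{1977}{5}$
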